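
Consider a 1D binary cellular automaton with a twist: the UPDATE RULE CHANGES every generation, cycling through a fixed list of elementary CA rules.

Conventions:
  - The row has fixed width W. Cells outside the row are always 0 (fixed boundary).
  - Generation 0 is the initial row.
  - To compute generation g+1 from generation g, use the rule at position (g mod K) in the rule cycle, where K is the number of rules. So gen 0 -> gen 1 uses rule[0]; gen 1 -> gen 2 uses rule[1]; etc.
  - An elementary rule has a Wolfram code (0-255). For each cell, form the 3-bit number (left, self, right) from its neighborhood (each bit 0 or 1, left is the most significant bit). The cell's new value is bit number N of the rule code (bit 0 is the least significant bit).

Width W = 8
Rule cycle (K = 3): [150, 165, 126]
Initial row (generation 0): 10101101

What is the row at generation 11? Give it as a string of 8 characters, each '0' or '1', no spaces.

Gen 0: 10101101
Gen 1 (rule 150): 10100001
Gen 2 (rule 165): 11101101
Gen 3 (rule 126): 10111111
Gen 4 (rule 150): 10011110
Gen 5 (rule 165): 10001100
Gen 6 (rule 126): 11011110
Gen 7 (rule 150): 00001101
Gen 8 (rule 165): 11100011
Gen 9 (rule 126): 10110111
Gen 10 (rule 150): 10000010
Gen 11 (rule 165): 10111010

Answer: 10111010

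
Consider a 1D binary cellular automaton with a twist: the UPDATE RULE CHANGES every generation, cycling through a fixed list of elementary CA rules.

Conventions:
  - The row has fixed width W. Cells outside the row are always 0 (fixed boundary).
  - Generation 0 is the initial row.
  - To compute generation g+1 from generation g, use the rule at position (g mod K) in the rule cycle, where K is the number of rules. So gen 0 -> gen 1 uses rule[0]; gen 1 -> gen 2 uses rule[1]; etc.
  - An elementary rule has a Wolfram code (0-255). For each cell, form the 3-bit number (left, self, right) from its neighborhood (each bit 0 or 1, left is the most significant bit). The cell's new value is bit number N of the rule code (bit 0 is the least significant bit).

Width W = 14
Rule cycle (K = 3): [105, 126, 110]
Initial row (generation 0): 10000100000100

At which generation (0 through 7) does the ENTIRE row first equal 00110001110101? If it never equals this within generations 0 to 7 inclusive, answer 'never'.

Answer: 7

Derivation:
Gen 0: 10000100000100
Gen 1 (rule 105): 00110001110001
Gen 2 (rule 126): 01111011011011
Gen 3 (rule 110): 11001111111111
Gen 4 (rule 105): 11001000000001
Gen 5 (rule 126): 11111100000011
Gen 6 (rule 110): 10000100000111
Gen 7 (rule 105): 00110001110101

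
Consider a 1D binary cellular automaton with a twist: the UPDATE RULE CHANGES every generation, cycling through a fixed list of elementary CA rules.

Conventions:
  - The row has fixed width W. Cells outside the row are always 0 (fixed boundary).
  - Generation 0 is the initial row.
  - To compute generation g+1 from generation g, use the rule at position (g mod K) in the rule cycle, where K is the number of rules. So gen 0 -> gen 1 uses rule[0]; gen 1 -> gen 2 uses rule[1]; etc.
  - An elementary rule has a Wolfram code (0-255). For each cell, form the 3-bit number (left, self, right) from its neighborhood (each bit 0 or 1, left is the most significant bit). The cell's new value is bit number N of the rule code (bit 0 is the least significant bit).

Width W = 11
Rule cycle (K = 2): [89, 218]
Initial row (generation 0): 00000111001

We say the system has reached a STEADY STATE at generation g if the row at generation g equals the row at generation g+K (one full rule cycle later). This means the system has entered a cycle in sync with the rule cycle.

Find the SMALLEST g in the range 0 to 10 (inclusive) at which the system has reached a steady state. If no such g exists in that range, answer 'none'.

Gen 0: 00000111001
Gen 1 (rule 89): 11110101100
Gen 2 (rule 218): 11110001110
Gen 3 (rule 89): 10011101011
Gen 4 (rule 218): 01111100011
Gen 5 (rule 89): 01000111011
Gen 6 (rule 218): 10101111011
Gen 7 (rule 89): 00001001011
Gen 8 (rule 218): 00010110011
Gen 9 (rule 89): 11000111011
Gen 10 (rule 218): 11101111011
Gen 11 (rule 89): 10101001011
Gen 12 (rule 218): 00000110011

Answer: none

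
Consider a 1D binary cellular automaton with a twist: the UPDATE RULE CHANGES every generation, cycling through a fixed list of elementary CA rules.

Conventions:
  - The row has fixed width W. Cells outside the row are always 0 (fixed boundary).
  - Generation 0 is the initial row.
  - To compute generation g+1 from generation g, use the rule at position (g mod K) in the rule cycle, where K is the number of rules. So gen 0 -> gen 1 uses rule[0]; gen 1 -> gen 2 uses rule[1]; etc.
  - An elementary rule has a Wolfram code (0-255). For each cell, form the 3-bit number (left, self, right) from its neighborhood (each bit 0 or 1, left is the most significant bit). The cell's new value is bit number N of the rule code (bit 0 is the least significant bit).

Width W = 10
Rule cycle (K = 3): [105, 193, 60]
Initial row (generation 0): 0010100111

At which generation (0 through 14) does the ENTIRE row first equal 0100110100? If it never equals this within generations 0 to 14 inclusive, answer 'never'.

Answer: 14

Derivation:
Gen 0: 0010100111
Gen 1 (rule 105): 1001000101
Gen 2 (rule 193): 0000010000
Gen 3 (rule 60): 0000011000
Gen 4 (rule 105): 1111011011
Gen 5 (rule 193): 0111001001
Gen 6 (rule 60): 0100101101
Gen 7 (rule 105): 0000011110
Gen 8 (rule 193): 1111001110
Gen 9 (rule 60): 1000101001
Gen 10 (rule 105): 0010010000
Gen 11 (rule 193): 1000000111
Gen 12 (rule 60): 1100000100
Gen 13 (rule 105): 1101110001
Gen 14 (rule 193): 0100110100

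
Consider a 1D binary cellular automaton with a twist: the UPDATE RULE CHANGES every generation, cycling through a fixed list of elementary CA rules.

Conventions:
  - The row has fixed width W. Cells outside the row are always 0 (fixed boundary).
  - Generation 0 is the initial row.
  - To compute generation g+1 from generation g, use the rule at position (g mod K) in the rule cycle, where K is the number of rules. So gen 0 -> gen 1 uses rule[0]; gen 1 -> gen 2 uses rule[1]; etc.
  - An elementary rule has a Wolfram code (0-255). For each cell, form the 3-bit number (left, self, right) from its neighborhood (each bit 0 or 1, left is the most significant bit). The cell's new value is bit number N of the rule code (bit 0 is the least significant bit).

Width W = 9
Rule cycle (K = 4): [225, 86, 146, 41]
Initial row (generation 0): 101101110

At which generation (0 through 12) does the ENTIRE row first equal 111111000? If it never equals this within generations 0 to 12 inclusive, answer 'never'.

Gen 0: 101101110
Gen 1 (rule 225): 010110110
Gen 2 (rule 86): 110010011
Gen 3 (rule 146): 001101100
Gen 4 (rule 41): 101011001
Gen 5 (rule 225): 010101000
Gen 6 (rule 86): 110101100
Gen 7 (rule 146): 000000010
Gen 8 (rule 41): 111111000
Gen 9 (rule 225): 011111011
Gen 10 (rule 86): 100001001
Gen 11 (rule 146): 010010110
Gen 12 (rule 41): 000001100

Answer: 8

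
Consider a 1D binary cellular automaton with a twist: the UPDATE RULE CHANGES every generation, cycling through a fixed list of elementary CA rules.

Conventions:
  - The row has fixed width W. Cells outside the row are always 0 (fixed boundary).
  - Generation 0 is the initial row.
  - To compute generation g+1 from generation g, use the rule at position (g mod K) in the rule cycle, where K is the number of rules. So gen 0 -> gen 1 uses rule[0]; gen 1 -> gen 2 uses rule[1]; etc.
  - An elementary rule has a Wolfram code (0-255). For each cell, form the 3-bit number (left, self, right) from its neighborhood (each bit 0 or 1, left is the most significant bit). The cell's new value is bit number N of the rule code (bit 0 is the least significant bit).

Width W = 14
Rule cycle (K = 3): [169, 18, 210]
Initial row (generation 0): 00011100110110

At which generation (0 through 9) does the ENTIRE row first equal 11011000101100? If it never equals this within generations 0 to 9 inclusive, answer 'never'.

Gen 0: 00011100110110
Gen 1 (rule 169): 11011000101100
Gen 2 (rule 18): 00000101000010
Gen 3 (rule 210): 00001000100101
Gen 4 (rule 169): 11100010000010
Gen 5 (rule 18): 00010101000101
Gen 6 (rule 210): 00100000101000
Gen 7 (rule 169): 10001110010011
Gen 8 (rule 18): 01010001101100
Gen 9 (rule 210): 10001010100110

Answer: 1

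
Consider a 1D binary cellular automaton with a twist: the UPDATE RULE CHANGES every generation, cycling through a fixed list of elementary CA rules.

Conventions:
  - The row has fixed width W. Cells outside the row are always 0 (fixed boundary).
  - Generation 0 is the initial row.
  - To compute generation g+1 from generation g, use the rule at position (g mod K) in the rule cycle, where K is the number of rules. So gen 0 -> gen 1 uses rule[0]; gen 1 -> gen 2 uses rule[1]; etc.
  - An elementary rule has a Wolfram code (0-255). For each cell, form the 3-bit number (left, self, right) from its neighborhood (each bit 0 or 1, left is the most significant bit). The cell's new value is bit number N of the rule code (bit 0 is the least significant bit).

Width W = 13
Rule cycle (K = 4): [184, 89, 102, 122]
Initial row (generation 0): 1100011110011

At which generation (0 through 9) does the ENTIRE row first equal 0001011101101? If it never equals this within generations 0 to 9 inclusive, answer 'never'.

Gen 0: 1100011110011
Gen 1 (rule 184): 1010011101010
Gen 2 (rule 89): 0001010100001
Gen 3 (rule 102): 0011111100011
Gen 4 (rule 122): 0110000110111
Gen 5 (rule 184): 0101000101110
Gen 6 (rule 89): 0000110001011
Gen 7 (rule 102): 0001010011101
Gen 8 (rule 122): 0010101110110
Gen 9 (rule 184): 0001011101101

Answer: 9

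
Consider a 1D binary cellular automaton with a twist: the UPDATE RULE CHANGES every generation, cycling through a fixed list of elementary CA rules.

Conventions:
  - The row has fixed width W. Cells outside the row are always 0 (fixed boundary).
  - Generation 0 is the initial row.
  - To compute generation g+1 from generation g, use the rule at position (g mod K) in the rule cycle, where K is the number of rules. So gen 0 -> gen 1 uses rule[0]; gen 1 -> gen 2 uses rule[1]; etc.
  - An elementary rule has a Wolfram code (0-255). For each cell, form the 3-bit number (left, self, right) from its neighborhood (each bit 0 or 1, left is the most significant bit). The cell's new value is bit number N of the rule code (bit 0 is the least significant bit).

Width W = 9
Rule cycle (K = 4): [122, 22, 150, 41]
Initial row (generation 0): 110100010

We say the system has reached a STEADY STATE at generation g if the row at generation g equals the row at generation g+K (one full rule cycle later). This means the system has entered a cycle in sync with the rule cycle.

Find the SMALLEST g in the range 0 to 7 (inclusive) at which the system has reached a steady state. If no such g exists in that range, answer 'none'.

Gen 0: 110100010
Gen 1 (rule 122): 111010101
Gen 2 (rule 22): 000010101
Gen 3 (rule 150): 000110101
Gen 4 (rule 41): 110101010
Gen 5 (rule 122): 111010101
Gen 6 (rule 22): 000010101
Gen 7 (rule 150): 000110101
Gen 8 (rule 41): 110101010
Gen 9 (rule 122): 111010101
Gen 10 (rule 22): 000010101
Gen 11 (rule 150): 000110101

Answer: 1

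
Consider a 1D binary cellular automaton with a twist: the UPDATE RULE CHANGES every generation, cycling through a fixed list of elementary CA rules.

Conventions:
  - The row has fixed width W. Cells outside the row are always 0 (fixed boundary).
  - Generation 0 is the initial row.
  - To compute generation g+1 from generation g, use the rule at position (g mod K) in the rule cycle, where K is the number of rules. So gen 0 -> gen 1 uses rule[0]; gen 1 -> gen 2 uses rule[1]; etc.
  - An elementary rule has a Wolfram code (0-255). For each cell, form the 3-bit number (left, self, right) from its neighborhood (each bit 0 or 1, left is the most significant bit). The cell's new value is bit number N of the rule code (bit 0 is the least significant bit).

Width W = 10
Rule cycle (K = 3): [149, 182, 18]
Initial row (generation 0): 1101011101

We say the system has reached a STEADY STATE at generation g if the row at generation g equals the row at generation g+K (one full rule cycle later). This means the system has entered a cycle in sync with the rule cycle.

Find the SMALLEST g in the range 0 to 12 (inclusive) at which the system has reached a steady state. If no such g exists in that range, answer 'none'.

Answer: none

Derivation:
Gen 0: 1101011101
Gen 1 (rule 149): 0001001001
Gen 2 (rule 182): 0011111111
Gen 3 (rule 18): 0100000000
Gen 4 (rule 149): 0111111111
Gen 5 (rule 182): 1011111110
Gen 6 (rule 18): 0000000001
Gen 7 (rule 149): 1111111101
Gen 8 (rule 182): 0111111011
Gen 9 (rule 18): 1000000000
Gen 10 (rule 149): 1111111111
Gen 11 (rule 182): 0111111110
Gen 12 (rule 18): 1000000001
Gen 13 (rule 149): 1111111101
Gen 14 (rule 182): 0111111011
Gen 15 (rule 18): 1000000000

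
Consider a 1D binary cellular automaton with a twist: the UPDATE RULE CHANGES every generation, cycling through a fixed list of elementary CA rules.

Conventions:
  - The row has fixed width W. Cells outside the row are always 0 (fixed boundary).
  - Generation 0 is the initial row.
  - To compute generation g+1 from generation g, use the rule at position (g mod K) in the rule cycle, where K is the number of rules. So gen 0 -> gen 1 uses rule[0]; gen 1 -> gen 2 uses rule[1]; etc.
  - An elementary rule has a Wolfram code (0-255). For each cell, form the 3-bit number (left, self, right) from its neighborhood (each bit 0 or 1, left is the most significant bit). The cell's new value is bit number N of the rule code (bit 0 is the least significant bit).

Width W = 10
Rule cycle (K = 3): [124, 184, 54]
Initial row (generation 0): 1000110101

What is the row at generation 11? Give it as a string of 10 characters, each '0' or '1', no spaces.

Answer: 0110101000

Derivation:
Gen 0: 1000110101
Gen 1 (rule 124): 1100111111
Gen 2 (rule 184): 1010111110
Gen 3 (rule 54): 1111000001
Gen 4 (rule 124): 1001100001
Gen 5 (rule 184): 0101010000
Gen 6 (rule 54): 1111111000
Gen 7 (rule 124): 1000001100
Gen 8 (rule 184): 0100001010
Gen 9 (rule 54): 1110011111
Gen 10 (rule 124): 1011010001
Gen 11 (rule 184): 0110101000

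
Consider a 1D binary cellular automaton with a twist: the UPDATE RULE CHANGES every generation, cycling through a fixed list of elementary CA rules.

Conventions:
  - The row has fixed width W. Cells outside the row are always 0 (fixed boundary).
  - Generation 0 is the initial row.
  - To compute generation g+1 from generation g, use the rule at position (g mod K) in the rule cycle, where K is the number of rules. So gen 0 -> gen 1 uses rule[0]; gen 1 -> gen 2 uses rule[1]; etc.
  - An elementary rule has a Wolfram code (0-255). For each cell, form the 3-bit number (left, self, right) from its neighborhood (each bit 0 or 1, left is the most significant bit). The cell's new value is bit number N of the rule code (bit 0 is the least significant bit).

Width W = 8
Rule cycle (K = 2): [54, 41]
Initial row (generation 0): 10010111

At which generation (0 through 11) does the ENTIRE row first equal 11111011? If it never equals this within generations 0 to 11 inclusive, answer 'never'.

Answer: 5

Derivation:
Gen 0: 10010111
Gen 1 (rule 54): 11111000
Gen 2 (rule 41): 10000011
Gen 3 (rule 54): 11000100
Gen 4 (rule 41): 10010001
Gen 5 (rule 54): 11111011
Gen 6 (rule 41): 10000110
Gen 7 (rule 54): 11001001
Gen 8 (rule 41): 10000000
Gen 9 (rule 54): 11000000
Gen 10 (rule 41): 10011111
Gen 11 (rule 54): 11100000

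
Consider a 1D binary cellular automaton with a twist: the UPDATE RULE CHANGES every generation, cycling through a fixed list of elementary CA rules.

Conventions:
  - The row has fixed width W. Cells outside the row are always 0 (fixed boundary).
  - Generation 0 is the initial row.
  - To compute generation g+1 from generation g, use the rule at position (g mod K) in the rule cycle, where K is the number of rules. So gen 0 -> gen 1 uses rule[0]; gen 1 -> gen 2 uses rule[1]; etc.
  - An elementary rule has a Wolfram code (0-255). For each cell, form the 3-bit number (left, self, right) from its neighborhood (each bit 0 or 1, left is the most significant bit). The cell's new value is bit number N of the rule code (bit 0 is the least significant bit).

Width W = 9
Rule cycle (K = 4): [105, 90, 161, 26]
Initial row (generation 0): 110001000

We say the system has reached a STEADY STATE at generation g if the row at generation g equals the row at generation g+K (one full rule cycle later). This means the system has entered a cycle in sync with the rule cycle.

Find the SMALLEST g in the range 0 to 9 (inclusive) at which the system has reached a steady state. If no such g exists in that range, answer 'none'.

Gen 0: 110001000
Gen 1 (rule 105): 110100011
Gen 2 (rule 90): 110010111
Gen 3 (rule 161): 000001010
Gen 4 (rule 26): 000010001
Gen 5 (rule 105): 111000100
Gen 6 (rule 90): 101101010
Gen 7 (rule 161): 010010100
Gen 8 (rule 26): 101100010
Gen 9 (rule 105): 011101000
Gen 10 (rule 90): 110100100
Gen 11 (rule 161): 001000001
Gen 12 (rule 26): 010100010
Gen 13 (rule 105): 001001000

Answer: none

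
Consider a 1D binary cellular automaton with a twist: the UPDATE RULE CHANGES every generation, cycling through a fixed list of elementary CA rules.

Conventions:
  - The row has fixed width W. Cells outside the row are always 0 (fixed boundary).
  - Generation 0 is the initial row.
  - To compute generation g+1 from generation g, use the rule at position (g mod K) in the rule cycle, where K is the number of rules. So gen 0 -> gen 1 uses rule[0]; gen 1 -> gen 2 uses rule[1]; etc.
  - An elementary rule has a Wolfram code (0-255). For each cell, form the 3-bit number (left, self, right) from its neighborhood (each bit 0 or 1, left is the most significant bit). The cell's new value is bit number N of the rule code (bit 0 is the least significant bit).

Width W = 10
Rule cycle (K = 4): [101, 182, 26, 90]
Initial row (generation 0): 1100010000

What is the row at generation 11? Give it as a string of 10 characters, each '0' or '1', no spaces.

Answer: 0010000000

Derivation:
Gen 0: 1100010000
Gen 1 (rule 101): 0101010111
Gen 2 (rule 182): 1111111010
Gen 3 (rule 26): 1000000001
Gen 4 (rule 90): 0100000010
Gen 5 (rule 101): 0101111010
Gen 6 (rule 182): 1110110111
Gen 7 (rule 26): 1000100100
Gen 8 (rule 90): 0101011010
Gen 9 (rule 101): 0111101110
Gen 10 (rule 182): 1011010101
Gen 11 (rule 26): 0010000000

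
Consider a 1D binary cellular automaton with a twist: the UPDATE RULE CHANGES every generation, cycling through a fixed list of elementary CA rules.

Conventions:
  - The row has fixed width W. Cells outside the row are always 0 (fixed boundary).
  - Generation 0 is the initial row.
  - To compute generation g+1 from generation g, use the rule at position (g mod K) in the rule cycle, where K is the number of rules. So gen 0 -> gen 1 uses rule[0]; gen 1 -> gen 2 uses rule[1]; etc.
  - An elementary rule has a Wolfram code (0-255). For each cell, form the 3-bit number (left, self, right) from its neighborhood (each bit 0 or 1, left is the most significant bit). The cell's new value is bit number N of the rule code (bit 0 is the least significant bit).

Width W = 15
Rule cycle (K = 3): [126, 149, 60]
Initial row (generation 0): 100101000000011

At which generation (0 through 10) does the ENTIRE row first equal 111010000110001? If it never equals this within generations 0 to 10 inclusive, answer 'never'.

Answer: never

Derivation:
Gen 0: 100101000000011
Gen 1 (rule 126): 111111100000111
Gen 2 (rule 149): 011111011110010
Gen 3 (rule 60): 010000110001011
Gen 4 (rule 126): 111001111011111
Gen 5 (rule 149): 010100110001110
Gen 6 (rule 60): 011110101001001
Gen 7 (rule 126): 110011111111111
Gen 8 (rule 149): 001001111111110
Gen 9 (rule 60): 001101000000001
Gen 10 (rule 126): 011111100000011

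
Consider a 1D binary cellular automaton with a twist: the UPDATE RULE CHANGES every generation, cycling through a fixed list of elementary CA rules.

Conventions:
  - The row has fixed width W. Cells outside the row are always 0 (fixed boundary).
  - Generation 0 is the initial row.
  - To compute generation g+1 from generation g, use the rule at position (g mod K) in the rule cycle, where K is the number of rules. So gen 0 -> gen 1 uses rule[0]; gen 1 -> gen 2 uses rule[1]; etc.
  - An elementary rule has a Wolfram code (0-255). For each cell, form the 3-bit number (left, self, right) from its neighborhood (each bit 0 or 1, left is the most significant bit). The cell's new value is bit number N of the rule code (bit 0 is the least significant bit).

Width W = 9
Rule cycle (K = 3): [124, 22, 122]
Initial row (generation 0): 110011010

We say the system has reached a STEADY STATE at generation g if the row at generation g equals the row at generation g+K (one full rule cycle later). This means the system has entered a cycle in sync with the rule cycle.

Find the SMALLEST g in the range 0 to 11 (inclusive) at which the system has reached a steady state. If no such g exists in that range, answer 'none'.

Answer: 2

Derivation:
Gen 0: 110011010
Gen 1 (rule 124): 111011111
Gen 2 (rule 22): 000000000
Gen 3 (rule 122): 000000000
Gen 4 (rule 124): 000000000
Gen 5 (rule 22): 000000000
Gen 6 (rule 122): 000000000
Gen 7 (rule 124): 000000000
Gen 8 (rule 22): 000000000
Gen 9 (rule 122): 000000000
Gen 10 (rule 124): 000000000
Gen 11 (rule 22): 000000000
Gen 12 (rule 122): 000000000
Gen 13 (rule 124): 000000000
Gen 14 (rule 22): 000000000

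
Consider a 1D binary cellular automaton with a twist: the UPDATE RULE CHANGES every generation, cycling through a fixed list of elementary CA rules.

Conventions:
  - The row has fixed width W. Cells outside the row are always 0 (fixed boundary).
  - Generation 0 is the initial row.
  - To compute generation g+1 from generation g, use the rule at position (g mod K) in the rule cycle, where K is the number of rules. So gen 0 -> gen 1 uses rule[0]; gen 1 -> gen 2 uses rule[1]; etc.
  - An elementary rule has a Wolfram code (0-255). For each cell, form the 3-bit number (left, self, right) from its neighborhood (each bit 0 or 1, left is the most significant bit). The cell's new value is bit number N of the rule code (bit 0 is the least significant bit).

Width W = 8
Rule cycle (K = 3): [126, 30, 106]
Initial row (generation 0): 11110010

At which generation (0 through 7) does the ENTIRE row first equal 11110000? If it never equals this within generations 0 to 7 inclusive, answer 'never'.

Answer: 2

Derivation:
Gen 0: 11110010
Gen 1 (rule 126): 10011111
Gen 2 (rule 30): 11110000
Gen 3 (rule 106): 10010000
Gen 4 (rule 126): 11111000
Gen 5 (rule 30): 10000100
Gen 6 (rule 106): 00001000
Gen 7 (rule 126): 00011100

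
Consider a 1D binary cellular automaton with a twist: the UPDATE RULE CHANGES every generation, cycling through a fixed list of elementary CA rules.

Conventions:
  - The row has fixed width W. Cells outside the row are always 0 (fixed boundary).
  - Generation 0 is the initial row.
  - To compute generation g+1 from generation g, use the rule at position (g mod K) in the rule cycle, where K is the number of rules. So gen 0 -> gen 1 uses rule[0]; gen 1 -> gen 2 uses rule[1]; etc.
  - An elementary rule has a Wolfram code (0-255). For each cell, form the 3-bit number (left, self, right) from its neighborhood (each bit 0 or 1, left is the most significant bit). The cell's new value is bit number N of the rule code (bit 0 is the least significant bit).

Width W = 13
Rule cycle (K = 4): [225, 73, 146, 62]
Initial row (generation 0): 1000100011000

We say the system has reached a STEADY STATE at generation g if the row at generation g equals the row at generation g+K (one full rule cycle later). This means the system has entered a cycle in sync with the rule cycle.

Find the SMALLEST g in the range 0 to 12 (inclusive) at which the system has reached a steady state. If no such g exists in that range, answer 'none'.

Gen 0: 1000100011000
Gen 1 (rule 225): 0010001001011
Gen 2 (rule 73): 1000100000011
Gen 3 (rule 146): 0101010000100
Gen 4 (rule 62): 1111111001110
Gen 5 (rule 225): 0111111000110
Gen 6 (rule 73): 0100001010110
Gen 7 (rule 146): 1010010000001
Gen 8 (rule 62): 1111111000011
Gen 9 (rule 225): 0111111011001
Gen 10 (rule 73): 0100001011000
Gen 11 (rule 146): 1010010000100
Gen 12 (rule 62): 1111111001110
Gen 13 (rule 225): 0111111000110
Gen 14 (rule 73): 0100001010110
Gen 15 (rule 146): 1010010000001
Gen 16 (rule 62): 1111111000011

Answer: none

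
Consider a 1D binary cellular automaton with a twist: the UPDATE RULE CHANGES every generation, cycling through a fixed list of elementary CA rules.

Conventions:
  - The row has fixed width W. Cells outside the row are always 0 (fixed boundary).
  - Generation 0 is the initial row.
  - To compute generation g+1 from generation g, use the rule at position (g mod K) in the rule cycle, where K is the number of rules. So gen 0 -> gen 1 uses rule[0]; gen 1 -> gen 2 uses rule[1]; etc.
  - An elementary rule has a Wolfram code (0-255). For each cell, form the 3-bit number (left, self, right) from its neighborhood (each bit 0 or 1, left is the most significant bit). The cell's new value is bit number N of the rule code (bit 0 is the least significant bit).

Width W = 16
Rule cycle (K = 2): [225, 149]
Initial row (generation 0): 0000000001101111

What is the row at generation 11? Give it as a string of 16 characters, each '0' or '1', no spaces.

Answer: 1001000010101011

Derivation:
Gen 0: 0000000001101111
Gen 1 (rule 225): 1111111100110111
Gen 2 (rule 149): 0111111010000010
Gen 3 (rule 225): 0011111100111000
Gen 4 (rule 149): 1001111010010111
Gen 5 (rule 225): 0000111100001011
Gen 6 (rule 149): 1110011011101000
Gen 7 (rule 225): 0110001101110011
Gen 8 (rule 149): 0001100000101000
Gen 9 (rule 225): 1100101110010011
Gen 10 (rule 149): 0010100101011000
Gen 11 (rule 225): 1001000010101011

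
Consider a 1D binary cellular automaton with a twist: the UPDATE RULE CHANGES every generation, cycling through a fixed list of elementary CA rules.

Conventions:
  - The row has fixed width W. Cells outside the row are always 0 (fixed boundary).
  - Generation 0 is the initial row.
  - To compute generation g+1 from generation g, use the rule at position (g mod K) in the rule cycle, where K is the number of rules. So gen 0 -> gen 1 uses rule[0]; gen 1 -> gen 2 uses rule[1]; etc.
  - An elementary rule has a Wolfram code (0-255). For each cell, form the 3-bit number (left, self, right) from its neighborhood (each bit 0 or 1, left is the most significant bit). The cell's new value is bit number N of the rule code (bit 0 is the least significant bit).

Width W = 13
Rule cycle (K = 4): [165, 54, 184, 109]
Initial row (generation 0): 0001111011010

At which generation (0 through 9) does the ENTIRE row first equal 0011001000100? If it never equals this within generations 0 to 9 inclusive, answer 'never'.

Gen 0: 0001111011010
Gen 1 (rule 165): 1100110100110
Gen 2 (rule 54): 0011001111001
Gen 3 (rule 184): 0010101110100
Gen 4 (rule 109): 1011111011101
Gen 5 (rule 165): 1101110101011
Gen 6 (rule 54): 0010001111100
Gen 7 (rule 184): 0001001111010
Gen 8 (rule 109): 1101001001110
Gen 9 (rule 165): 0011001000100

Answer: 9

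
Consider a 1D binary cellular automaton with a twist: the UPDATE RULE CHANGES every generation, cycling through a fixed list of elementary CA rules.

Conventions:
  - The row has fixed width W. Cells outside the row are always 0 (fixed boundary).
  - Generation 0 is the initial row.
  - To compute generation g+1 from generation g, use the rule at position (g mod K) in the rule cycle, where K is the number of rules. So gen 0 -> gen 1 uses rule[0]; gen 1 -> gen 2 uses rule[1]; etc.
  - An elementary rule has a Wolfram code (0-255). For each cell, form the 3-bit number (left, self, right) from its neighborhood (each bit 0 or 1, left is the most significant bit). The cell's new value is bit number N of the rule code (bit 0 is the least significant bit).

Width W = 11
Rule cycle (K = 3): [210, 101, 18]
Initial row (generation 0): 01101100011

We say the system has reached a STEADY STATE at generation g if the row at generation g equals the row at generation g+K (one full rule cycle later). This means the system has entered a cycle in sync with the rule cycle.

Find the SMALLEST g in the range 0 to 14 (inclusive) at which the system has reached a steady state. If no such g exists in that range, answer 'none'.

Gen 0: 01101100011
Gen 1 (rule 210): 10100110101
Gen 2 (rule 101): 11100011111
Gen 3 (rule 18): 00010100000
Gen 4 (rule 210): 00100010000
Gen 5 (rule 101): 10101010111
Gen 6 (rule 18): 00000000000
Gen 7 (rule 210): 00000000000
Gen 8 (rule 101): 11111111111
Gen 9 (rule 18): 00000000000
Gen 10 (rule 210): 00000000000
Gen 11 (rule 101): 11111111111
Gen 12 (rule 18): 00000000000
Gen 13 (rule 210): 00000000000
Gen 14 (rule 101): 11111111111
Gen 15 (rule 18): 00000000000
Gen 16 (rule 210): 00000000000
Gen 17 (rule 101): 11111111111

Answer: 6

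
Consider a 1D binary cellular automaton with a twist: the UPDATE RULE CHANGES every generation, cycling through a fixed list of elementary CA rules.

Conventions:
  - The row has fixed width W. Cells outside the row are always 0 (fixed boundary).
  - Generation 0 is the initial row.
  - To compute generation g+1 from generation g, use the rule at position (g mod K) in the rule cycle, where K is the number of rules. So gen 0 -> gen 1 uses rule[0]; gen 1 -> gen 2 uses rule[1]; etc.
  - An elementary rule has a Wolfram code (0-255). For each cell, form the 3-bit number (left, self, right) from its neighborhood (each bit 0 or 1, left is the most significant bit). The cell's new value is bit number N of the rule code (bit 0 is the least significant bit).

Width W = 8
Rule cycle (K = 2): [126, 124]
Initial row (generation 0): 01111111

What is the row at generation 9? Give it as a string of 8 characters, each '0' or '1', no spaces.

Answer: 11000011

Derivation:
Gen 0: 01111111
Gen 1 (rule 126): 11000001
Gen 2 (rule 124): 11100001
Gen 3 (rule 126): 10110011
Gen 4 (rule 124): 11111011
Gen 5 (rule 126): 10001111
Gen 6 (rule 124): 11001001
Gen 7 (rule 126): 11111111
Gen 8 (rule 124): 10000001
Gen 9 (rule 126): 11000011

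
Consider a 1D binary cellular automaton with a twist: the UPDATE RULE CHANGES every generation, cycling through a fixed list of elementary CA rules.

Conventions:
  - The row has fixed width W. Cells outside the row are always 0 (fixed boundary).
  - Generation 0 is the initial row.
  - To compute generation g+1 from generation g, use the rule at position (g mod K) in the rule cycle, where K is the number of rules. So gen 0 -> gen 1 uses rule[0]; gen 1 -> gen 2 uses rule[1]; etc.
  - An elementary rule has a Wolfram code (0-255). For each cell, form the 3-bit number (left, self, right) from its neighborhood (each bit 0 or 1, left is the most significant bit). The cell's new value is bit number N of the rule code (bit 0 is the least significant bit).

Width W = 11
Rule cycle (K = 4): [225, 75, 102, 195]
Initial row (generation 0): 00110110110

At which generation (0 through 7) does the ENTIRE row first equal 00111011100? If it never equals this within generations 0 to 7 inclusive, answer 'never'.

Answer: never

Derivation:
Gen 0: 00110110110
Gen 1 (rule 225): 10011011010
Gen 2 (rule 75): 00111011000
Gen 3 (rule 102): 01001101000
Gen 4 (rule 195): 10010100011
Gen 5 (rule 225): 00001001001
Gen 6 (rule 75): 11110010010
Gen 7 (rule 102): 00010110110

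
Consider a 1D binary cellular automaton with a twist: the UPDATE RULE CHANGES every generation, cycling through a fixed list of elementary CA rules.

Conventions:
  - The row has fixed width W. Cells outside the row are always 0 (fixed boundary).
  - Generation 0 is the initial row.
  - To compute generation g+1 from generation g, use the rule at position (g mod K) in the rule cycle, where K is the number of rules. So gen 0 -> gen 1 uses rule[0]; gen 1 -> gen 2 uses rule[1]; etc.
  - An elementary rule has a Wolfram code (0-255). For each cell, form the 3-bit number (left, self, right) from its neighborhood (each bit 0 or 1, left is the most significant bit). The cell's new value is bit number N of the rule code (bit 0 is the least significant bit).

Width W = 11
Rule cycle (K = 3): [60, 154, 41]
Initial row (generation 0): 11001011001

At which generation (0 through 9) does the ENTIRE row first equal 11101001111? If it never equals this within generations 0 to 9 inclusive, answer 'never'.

Gen 0: 11001011001
Gen 1 (rule 60): 10101110101
Gen 2 (rule 154): 00001100000
Gen 3 (rule 41): 11101001111
Gen 4 (rule 60): 10011101000
Gen 5 (rule 154): 01111000100
Gen 6 (rule 41): 01000010001
Gen 7 (rule 60): 01100011001
Gen 8 (rule 154): 11010110110
Gen 9 (rule 41): 10101101100

Answer: 3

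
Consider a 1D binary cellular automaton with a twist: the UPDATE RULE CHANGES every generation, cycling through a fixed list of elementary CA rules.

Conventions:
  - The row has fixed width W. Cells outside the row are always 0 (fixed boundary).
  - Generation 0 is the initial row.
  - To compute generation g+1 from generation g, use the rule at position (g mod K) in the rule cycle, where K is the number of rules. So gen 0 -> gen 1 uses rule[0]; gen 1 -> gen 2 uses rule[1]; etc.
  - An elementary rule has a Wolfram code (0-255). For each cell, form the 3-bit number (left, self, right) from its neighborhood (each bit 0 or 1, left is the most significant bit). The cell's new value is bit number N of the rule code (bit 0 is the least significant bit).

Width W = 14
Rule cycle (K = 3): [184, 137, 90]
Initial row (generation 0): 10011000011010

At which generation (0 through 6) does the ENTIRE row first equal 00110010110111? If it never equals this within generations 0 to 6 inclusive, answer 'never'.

Gen 0: 10011000011010
Gen 1 (rule 184): 01010100010101
Gen 2 (rule 137): 00000001000000
Gen 3 (rule 90): 00000010100000
Gen 4 (rule 184): 00000001010000
Gen 5 (rule 137): 11111100000111
Gen 6 (rule 90): 10000110001101

Answer: never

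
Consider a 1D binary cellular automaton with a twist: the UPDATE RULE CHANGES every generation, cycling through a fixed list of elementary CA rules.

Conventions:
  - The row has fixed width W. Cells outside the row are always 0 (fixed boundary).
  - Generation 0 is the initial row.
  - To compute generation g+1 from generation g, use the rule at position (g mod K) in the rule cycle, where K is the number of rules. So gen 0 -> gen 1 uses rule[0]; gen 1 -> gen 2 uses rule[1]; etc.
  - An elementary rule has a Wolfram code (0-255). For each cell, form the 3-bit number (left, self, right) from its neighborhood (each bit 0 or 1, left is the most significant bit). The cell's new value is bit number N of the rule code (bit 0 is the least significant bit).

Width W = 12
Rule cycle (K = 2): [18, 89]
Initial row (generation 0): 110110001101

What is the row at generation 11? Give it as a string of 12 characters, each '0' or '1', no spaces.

Answer: 000000000000

Derivation:
Gen 0: 110110001101
Gen 1 (rule 18): 000001010000
Gen 2 (rule 89): 111100001111
Gen 3 (rule 18): 000010010000
Gen 4 (rule 89): 111001001111
Gen 5 (rule 18): 000110110000
Gen 6 (rule 89): 110110111111
Gen 7 (rule 18): 000000000000
Gen 8 (rule 89): 111111111111
Gen 9 (rule 18): 000000000000
Gen 10 (rule 89): 111111111111
Gen 11 (rule 18): 000000000000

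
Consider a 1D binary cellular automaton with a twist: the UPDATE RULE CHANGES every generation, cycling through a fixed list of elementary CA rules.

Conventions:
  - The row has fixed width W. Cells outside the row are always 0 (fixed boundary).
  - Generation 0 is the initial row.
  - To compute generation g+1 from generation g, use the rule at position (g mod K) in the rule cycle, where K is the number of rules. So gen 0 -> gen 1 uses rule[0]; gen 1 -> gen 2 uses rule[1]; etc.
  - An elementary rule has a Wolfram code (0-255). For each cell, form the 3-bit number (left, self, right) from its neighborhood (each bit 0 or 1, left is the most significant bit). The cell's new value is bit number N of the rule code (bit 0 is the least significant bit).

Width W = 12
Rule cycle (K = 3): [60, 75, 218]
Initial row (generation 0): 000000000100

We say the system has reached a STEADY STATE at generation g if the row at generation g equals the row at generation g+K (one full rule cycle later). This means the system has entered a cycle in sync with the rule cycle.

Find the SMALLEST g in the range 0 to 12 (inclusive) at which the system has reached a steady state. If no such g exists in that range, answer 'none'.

Gen 0: 000000000100
Gen 1 (rule 60): 000000000110
Gen 2 (rule 75): 111111111110
Gen 3 (rule 218): 111111111111
Gen 4 (rule 60): 100000000000
Gen 5 (rule 75): 001111111111
Gen 6 (rule 218): 011111111111
Gen 7 (rule 60): 010000000000
Gen 8 (rule 75): 100111111111
Gen 9 (rule 218): 011111111111
Gen 10 (rule 60): 010000000000
Gen 11 (rule 75): 100111111111
Gen 12 (rule 218): 011111111111
Gen 13 (rule 60): 010000000000
Gen 14 (rule 75): 100111111111
Gen 15 (rule 218): 011111111111

Answer: 6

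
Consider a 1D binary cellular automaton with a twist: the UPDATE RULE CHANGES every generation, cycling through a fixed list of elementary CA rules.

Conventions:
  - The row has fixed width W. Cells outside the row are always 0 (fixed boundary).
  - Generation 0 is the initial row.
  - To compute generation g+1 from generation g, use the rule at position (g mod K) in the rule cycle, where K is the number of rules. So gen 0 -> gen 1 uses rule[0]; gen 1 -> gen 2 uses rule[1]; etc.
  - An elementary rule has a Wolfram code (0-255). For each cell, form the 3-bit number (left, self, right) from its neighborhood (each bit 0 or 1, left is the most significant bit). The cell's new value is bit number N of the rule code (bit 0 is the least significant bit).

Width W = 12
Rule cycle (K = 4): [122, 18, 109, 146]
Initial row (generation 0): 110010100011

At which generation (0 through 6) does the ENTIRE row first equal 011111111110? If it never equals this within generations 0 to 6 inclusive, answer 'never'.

Answer: 4

Derivation:
Gen 0: 110010100011
Gen 1 (rule 122): 111101010111
Gen 2 (rule 18): 000000000000
Gen 3 (rule 109): 111111111111
Gen 4 (rule 146): 011111111110
Gen 5 (rule 122): 110000000011
Gen 6 (rule 18): 001000000100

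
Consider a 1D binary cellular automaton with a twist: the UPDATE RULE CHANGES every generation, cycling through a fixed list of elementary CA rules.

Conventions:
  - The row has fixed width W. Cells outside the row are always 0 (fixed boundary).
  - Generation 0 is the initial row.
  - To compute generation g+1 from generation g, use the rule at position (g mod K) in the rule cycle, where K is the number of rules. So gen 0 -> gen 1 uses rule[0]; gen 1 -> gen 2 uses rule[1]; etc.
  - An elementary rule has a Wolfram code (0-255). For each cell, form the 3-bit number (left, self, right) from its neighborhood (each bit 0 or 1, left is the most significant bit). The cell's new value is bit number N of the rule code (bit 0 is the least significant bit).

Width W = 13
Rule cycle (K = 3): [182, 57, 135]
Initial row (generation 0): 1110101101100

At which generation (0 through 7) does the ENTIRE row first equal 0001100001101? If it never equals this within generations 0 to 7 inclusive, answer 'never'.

Gen 0: 1110101101100
Gen 1 (rule 182): 0101110010010
Gen 2 (rule 57): 0011001001001
Gen 3 (rule 135): 1100011011011
Gen 4 (rule 182): 0010100100100
Gen 5 (rule 57): 1001010010011
Gen 6 (rule 135): 1011010110100
Gen 7 (rule 182): 1100111001110

Answer: never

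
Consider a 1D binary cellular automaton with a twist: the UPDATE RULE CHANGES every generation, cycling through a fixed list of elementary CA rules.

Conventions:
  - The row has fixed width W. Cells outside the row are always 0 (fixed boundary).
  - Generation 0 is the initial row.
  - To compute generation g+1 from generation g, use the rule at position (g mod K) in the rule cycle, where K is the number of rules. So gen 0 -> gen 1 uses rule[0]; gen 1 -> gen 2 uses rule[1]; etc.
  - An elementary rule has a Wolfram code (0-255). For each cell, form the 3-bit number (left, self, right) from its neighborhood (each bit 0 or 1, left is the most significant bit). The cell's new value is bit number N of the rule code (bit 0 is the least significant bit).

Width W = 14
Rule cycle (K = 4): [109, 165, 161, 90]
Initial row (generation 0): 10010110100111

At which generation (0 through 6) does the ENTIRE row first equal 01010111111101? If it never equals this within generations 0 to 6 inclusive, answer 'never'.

Answer: never

Derivation:
Gen 0: 10010110100111
Gen 1 (rule 109): 10011111100101
Gen 2 (rule 165): 10001111000111
Gen 3 (rule 161): 00100110010010
Gen 4 (rule 90): 01011111101101
Gen 5 (rule 109): 01110000111111
Gen 6 (rule 165): 00100110011110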